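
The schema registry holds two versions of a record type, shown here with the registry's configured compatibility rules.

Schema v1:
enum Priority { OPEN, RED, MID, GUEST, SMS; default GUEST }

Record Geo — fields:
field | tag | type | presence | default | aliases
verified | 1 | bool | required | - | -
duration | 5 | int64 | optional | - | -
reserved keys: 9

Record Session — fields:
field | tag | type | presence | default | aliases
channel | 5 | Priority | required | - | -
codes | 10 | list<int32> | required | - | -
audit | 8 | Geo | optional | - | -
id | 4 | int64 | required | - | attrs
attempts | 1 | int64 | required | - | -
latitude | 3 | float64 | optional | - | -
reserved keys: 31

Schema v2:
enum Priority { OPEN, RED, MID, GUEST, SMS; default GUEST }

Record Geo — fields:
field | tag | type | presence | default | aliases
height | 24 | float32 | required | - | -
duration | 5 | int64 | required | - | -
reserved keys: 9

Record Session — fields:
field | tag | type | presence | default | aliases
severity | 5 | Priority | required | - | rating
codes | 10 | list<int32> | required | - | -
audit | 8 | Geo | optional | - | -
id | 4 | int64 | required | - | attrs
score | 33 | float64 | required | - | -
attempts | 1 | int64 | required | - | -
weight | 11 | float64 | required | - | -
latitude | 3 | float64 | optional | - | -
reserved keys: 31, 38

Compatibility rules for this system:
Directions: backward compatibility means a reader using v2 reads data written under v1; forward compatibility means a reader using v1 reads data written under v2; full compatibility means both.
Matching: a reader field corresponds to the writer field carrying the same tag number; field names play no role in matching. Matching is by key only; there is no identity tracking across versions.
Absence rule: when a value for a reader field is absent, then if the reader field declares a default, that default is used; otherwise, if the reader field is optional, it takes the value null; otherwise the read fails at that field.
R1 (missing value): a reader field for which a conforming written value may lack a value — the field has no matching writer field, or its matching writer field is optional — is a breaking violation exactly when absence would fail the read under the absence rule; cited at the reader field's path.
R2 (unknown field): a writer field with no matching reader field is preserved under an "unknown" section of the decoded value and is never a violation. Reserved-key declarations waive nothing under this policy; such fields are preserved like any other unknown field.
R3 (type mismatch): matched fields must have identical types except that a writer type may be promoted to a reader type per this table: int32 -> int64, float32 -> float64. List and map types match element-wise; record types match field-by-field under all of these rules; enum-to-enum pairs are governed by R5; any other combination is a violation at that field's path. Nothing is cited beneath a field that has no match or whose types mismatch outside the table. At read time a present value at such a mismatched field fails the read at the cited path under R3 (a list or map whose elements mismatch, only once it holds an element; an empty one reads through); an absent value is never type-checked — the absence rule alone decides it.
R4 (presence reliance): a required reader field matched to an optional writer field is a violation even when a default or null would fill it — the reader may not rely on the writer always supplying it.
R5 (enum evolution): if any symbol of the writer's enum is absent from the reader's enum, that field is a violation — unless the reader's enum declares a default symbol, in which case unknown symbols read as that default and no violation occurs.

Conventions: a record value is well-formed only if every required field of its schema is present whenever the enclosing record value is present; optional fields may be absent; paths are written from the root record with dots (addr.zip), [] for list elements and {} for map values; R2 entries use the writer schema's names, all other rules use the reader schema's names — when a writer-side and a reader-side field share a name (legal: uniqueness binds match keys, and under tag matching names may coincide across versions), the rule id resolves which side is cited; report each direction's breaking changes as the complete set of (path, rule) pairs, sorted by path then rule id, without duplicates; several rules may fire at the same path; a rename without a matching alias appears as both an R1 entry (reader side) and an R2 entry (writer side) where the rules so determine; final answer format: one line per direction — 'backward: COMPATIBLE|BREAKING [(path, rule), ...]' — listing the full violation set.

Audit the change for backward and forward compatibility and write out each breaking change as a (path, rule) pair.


backward: BREAKING [(audit.duration, R1), (audit.duration, R4), (audit.height, R1), (score, R1), (weight, R1)]; forward: BREAKING [(audit.verified, R1)]

in Session below, arrows point writer -> reader
backward pass over Session, reader schema v2, writer schema v1:
  writer required, Priority -> Priority: reader severity maps from writer channel
  writer required, list<int32> -> list<int32>: reader codes maps from writer codes
  writer optional, Geo -> Geo: reader audit maps from writer audit
  writer required, int64 -> int64: reader id maps from writer id
  score: no writer match
  writer required, int64 -> int64: reader attempts maps from writer attempts
  weight: no writer match
  writer optional, float64 -> float64: reader latitude maps from writer latitude
  audit.height: no writer match
  writer optional, int64 -> int64: reader audit.duration maps from writer audit.duration
  leftover writer field: audit.verified
  violation R1 at audit.duration
  violation R4 at audit.duration
  violation R1 at audit.height
  violation R1 at score
  violation R1 at weight
  backward on Session therefore BREAKING (5)
forward pass over Session, reader schema v1, writer schema v2:
  writer required, Priority -> Priority: reader channel maps from writer severity
  writer required, list<int32> -> list<int32>: reader codes maps from writer codes
  writer optional, Geo -> Geo: reader audit maps from writer audit
  writer required, int64 -> int64: reader id maps from writer id
  writer required, int64 -> int64: reader attempts maps from writer attempts
  writer optional, float64 -> float64: reader latitude maps from writer latitude
  leftover writer field: score
  leftover writer field: weight
  audit.verified: no writer match
  writer required, int64 -> int64: reader audit.duration maps from writer audit.duration
  leftover writer field: audit.height
  violation R1 at audit.verified
  forward on Session therefore BREAKING (1)


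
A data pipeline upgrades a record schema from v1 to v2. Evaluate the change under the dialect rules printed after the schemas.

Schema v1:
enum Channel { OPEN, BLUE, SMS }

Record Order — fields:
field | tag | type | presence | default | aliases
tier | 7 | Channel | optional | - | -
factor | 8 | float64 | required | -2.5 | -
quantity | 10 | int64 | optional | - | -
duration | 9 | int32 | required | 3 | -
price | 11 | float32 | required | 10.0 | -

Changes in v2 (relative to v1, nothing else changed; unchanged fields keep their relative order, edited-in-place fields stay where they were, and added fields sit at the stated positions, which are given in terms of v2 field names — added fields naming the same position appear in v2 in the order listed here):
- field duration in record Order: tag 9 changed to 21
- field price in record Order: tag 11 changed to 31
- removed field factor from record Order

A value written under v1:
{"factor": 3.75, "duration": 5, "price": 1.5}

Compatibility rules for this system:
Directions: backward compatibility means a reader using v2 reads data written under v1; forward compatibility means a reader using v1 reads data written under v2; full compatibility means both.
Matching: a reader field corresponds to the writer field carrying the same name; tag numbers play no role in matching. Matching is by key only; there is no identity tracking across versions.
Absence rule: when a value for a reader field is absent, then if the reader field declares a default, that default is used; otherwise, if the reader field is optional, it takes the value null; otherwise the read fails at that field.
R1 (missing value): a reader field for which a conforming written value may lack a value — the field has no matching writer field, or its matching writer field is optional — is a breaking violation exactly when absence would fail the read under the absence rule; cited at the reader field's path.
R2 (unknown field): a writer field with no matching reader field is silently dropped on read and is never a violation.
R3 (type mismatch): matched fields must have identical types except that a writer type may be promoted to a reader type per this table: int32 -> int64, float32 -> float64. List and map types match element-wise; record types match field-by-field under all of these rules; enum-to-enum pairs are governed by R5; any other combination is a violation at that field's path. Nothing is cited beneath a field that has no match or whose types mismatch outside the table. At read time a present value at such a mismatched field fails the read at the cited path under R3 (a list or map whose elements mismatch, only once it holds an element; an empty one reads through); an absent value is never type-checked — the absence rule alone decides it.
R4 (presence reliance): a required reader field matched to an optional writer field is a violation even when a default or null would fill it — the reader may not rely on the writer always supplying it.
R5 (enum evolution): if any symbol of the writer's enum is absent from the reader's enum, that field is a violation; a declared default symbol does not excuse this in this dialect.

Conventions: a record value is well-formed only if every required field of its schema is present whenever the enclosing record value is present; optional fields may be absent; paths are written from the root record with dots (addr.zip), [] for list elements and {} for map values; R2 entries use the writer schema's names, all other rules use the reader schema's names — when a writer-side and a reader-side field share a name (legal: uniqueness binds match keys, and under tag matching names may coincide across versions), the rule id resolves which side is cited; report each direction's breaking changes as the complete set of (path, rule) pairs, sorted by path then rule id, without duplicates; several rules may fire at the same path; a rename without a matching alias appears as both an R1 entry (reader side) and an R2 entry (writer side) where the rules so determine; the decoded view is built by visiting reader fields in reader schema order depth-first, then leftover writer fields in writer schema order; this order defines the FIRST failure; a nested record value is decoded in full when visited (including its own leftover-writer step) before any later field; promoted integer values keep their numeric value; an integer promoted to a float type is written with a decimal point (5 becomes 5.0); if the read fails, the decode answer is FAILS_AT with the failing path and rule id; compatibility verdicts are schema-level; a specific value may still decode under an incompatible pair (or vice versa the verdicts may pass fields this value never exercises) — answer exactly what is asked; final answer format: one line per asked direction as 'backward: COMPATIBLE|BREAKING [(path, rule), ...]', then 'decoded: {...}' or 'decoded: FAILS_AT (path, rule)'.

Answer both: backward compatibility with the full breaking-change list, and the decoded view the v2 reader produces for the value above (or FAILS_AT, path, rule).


each type pair in Order: writer, then reader
backward pass over Order, reader schema v2, writer schema v1:
  writer optional, Channel -> Channel: reader tier maps from writer tier
  writer optional, int64 -> int64: reader quantity maps from writer quantity
  writer required, int32 -> int32: reader duration maps from writer duration
  writer required, float32 -> float32: reader price maps from writer price
  leftover writer field: factor
  => backward verdict for Order: COMPATIBLE, no violations
decode (reader v2):
  tier := null (not supplied -> null)
  quantity := null (not supplied -> null)
  duration := 5
  price := 1.5
  writer factor: unmatched, discarded
  => decoded: {"tier": null, "quantity": null, "duration": 5, "price": 1.5}
the rest of the Order diff is inert for this question:
  field duration in record Order: tag 9 changed to 21 -> no rule fires on it in Order's dialect; the asked verdict holds
  field price in record Order: tag 11 changed to 31 -> no rule fires on it in Order's dialect; the asked verdict holds

backward: COMPATIBLE []; decoded: {"tier": null, "quantity": null, "duration": 5, "price": 1.5}


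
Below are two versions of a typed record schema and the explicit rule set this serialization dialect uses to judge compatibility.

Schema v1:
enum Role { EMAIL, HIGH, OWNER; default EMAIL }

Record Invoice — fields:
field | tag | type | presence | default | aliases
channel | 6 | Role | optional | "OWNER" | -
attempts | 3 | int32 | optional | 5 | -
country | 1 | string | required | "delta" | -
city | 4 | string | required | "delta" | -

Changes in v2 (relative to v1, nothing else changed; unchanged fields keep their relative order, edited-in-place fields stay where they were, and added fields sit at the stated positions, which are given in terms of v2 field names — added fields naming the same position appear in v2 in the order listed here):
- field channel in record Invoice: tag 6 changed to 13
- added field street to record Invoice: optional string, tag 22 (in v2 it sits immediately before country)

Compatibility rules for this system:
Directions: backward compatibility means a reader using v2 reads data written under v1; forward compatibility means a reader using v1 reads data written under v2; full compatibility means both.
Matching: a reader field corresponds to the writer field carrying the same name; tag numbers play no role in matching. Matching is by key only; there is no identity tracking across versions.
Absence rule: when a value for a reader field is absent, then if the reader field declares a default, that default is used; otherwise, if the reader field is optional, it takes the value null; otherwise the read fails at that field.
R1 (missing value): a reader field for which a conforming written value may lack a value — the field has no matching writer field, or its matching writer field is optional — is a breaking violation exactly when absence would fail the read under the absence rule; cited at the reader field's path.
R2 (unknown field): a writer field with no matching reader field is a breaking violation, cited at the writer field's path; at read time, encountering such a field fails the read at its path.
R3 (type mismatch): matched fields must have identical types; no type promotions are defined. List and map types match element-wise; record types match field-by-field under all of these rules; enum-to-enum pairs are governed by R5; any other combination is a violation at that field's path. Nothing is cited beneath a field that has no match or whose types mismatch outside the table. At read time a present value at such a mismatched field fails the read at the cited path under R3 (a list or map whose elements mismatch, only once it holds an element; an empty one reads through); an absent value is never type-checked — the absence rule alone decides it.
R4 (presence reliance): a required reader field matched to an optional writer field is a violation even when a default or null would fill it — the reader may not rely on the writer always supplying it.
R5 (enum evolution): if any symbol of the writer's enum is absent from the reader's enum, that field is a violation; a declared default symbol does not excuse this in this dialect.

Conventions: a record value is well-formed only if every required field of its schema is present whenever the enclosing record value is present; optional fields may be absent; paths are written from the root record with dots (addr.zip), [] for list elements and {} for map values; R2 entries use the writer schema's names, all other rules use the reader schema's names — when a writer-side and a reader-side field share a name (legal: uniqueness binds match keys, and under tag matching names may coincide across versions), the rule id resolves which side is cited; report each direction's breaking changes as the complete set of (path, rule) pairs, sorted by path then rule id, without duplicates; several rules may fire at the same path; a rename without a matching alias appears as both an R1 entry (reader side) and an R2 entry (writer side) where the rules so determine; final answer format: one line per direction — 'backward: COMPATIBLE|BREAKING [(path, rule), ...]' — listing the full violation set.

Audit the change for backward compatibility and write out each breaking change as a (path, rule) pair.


backward: COMPATIBLE []

each type pair in Invoice: writer, then reader
checking backward for Invoice: reader v2 against writer v1:
  Role -> Role, writer optional: channel aligns to channel
  int32 -> int32, writer optional: attempts aligns to attempts
  no writer field matches reader street
  string -> string, writer required: country aligns to country
  string -> string, writer required: city aligns to city
  => backward verdict for Invoice: COMPATIBLE, no violations
the rest of the Invoice diff is inert for this question:
  field channel in record Invoice: tag 6 changed to 13 -> fires no rule on Invoice, leaving the asked answer as it is
  added field street to record Invoice: optional string, tag 22 (in v2 it sits immediately before country) -> affects forward compatibility only, which is not asked


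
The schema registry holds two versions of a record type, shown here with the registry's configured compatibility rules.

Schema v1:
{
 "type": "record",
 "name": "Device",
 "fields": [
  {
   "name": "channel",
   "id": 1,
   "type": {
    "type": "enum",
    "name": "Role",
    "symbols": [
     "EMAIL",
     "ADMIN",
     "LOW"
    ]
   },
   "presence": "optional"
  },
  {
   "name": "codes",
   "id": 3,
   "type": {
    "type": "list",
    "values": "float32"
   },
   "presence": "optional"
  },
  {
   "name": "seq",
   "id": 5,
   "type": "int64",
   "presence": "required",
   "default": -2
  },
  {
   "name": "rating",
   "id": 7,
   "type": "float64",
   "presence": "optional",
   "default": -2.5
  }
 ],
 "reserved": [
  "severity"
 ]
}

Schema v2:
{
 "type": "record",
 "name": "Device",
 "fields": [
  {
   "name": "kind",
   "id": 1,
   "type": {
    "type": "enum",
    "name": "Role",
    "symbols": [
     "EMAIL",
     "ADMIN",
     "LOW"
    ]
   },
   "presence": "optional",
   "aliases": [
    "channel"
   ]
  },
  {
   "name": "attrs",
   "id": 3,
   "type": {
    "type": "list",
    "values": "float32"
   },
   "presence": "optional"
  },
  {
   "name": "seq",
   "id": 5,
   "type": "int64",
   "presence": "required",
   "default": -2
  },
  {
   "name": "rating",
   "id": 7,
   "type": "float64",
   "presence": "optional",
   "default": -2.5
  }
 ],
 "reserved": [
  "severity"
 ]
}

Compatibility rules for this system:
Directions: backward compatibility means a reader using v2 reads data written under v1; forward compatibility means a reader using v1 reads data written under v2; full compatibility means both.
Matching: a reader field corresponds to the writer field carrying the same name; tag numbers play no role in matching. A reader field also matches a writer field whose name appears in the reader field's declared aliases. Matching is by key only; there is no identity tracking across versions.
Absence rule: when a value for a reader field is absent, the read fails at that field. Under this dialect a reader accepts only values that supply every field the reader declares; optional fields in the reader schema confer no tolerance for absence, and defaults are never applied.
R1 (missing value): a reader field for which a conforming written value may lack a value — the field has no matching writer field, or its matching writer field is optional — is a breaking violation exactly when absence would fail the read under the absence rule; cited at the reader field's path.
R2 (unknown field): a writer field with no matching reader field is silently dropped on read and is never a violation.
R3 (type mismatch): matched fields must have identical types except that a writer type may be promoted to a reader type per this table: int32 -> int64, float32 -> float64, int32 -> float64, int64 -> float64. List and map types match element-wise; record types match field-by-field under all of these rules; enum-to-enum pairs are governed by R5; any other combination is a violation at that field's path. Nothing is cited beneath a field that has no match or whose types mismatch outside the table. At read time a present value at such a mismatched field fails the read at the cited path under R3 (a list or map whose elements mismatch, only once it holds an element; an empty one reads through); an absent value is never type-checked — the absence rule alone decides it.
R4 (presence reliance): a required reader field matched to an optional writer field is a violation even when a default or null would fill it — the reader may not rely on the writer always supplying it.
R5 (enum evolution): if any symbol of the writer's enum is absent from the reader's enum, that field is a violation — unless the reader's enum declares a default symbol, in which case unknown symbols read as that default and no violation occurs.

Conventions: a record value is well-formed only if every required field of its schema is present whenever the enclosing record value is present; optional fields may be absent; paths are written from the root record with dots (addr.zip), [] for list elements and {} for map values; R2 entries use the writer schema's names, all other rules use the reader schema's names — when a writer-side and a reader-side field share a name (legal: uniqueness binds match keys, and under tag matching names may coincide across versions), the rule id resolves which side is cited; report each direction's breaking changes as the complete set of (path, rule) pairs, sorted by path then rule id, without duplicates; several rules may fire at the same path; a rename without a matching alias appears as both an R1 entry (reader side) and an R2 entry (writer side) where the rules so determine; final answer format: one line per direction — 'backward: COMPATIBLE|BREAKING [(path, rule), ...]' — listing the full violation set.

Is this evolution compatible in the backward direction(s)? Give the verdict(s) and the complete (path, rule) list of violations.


in Device below, arrows point writer -> reader
backward analysis of Device with v2 as reader and v1 as writer:
  writer optional, Role -> Role: reader kind maps from writer channel
  attrs: no writer-side match
  writer required, int64 -> int64: reader seq maps from writer seq
  writer optional, float64 -> float64: reader rating maps from writer rating
  writer field codes has no reader counterpart
  rule R1 violated at attrs
  rule R1 violated at kind
  rule R1 violated at rating
  => backward: BREAKING (3)

backward: BREAKING [(attrs, R1), (kind, R1), (rating, R1)]


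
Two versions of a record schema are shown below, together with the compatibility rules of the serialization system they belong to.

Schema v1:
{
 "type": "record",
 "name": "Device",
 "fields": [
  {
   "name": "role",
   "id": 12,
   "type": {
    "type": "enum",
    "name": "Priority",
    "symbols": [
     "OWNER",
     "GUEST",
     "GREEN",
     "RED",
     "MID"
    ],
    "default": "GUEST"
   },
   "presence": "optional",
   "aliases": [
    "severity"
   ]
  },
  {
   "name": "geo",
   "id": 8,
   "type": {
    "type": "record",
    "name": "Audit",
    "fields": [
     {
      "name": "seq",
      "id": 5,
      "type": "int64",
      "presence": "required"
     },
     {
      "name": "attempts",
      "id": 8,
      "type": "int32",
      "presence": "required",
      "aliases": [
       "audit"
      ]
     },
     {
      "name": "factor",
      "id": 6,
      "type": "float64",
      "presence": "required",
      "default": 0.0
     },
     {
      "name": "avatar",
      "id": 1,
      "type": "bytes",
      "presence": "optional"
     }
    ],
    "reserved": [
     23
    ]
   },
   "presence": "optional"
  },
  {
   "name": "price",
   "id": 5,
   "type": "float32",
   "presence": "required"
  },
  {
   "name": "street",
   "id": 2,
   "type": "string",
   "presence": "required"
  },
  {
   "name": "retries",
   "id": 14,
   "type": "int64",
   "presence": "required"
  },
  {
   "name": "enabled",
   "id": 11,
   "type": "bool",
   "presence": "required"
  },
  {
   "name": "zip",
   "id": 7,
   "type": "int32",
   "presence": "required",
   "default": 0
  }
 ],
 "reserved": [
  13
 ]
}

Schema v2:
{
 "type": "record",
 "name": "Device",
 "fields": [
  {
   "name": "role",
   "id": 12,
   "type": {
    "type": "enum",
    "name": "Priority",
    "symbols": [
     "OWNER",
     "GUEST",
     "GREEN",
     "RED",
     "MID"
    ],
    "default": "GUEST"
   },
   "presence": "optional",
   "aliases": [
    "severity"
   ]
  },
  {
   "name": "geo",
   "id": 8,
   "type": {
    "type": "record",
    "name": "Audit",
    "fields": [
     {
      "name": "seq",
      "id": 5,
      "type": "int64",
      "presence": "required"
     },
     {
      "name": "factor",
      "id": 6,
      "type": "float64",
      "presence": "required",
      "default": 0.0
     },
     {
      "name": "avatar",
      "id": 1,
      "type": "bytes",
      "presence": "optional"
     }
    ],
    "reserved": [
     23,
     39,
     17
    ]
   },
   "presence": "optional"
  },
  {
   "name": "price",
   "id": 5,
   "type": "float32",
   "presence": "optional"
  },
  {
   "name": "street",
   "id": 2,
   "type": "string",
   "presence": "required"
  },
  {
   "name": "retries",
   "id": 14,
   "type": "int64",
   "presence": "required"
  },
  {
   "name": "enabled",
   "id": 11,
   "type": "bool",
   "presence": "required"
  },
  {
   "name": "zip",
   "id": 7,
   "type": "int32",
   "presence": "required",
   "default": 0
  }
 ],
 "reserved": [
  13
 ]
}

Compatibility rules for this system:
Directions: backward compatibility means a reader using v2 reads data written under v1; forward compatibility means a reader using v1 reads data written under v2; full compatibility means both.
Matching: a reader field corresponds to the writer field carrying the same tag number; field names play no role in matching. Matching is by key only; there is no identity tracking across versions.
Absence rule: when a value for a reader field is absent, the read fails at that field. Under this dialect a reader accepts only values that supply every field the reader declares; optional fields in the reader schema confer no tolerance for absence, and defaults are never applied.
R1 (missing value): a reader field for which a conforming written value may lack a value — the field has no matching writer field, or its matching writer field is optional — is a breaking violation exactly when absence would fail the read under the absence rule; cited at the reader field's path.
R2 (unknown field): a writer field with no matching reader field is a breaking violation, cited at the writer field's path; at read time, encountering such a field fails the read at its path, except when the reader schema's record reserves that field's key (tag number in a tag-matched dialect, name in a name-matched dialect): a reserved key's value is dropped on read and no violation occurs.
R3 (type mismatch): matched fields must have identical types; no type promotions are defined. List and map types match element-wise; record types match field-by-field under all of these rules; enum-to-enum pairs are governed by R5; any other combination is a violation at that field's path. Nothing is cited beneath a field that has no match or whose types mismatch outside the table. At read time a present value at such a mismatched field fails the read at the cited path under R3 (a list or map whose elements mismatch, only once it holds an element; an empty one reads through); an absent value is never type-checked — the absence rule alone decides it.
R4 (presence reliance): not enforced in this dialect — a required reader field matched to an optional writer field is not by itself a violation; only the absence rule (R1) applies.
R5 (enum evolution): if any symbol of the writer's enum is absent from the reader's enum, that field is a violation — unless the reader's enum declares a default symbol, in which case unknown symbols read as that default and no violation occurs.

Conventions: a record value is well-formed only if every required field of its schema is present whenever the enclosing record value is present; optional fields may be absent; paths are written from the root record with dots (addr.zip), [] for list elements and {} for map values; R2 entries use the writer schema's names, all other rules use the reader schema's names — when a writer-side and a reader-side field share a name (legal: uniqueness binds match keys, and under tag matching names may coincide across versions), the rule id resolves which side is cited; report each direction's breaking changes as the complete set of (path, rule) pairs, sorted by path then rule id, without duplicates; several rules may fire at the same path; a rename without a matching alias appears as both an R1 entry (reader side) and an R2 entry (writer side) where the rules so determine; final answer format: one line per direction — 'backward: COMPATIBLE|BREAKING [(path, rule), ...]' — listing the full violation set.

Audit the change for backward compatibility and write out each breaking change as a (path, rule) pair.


backward: BREAKING [(geo, R1), (geo.attempts, R2), (geo.avatar, R1), (role, R1)]

in Device below, arrows point writer -> reader
checking backward for Device: reader v2 against writer v1:
  writer optional, Priority -> Priority: reader role maps from writer role
  writer optional, Audit -> Audit: reader geo maps from writer geo
  writer required, float32 -> float32: reader price maps from writer price
  writer required, string -> string: reader street maps from writer street
  writer required, int64 -> int64: reader retries maps from writer retries
  writer required, bool -> bool: reader enabled maps from writer enabled
  writer required, int32 -> int32: reader zip maps from writer zip
  writer required, int64 -> int64: reader geo.seq maps from writer geo.seq
  writer required, float64 -> float64: reader geo.factor maps from writer geo.factor
  writer optional, bytes -> bytes: reader geo.avatar maps from writer geo.avatar
  writer geo.attempts: unknown to reader
  breaking: (geo, R1)
  breaking: (geo.attempts, R2)
  breaking: (geo.avatar, R1)
  breaking: (role, R1)
  => 4 violation(s): backward is BREAKING for Device
diffs on Device not affecting the asked answer:
  field price in record Device: required changed to optional -> fires only in the forward direction of Device, which is not asked here


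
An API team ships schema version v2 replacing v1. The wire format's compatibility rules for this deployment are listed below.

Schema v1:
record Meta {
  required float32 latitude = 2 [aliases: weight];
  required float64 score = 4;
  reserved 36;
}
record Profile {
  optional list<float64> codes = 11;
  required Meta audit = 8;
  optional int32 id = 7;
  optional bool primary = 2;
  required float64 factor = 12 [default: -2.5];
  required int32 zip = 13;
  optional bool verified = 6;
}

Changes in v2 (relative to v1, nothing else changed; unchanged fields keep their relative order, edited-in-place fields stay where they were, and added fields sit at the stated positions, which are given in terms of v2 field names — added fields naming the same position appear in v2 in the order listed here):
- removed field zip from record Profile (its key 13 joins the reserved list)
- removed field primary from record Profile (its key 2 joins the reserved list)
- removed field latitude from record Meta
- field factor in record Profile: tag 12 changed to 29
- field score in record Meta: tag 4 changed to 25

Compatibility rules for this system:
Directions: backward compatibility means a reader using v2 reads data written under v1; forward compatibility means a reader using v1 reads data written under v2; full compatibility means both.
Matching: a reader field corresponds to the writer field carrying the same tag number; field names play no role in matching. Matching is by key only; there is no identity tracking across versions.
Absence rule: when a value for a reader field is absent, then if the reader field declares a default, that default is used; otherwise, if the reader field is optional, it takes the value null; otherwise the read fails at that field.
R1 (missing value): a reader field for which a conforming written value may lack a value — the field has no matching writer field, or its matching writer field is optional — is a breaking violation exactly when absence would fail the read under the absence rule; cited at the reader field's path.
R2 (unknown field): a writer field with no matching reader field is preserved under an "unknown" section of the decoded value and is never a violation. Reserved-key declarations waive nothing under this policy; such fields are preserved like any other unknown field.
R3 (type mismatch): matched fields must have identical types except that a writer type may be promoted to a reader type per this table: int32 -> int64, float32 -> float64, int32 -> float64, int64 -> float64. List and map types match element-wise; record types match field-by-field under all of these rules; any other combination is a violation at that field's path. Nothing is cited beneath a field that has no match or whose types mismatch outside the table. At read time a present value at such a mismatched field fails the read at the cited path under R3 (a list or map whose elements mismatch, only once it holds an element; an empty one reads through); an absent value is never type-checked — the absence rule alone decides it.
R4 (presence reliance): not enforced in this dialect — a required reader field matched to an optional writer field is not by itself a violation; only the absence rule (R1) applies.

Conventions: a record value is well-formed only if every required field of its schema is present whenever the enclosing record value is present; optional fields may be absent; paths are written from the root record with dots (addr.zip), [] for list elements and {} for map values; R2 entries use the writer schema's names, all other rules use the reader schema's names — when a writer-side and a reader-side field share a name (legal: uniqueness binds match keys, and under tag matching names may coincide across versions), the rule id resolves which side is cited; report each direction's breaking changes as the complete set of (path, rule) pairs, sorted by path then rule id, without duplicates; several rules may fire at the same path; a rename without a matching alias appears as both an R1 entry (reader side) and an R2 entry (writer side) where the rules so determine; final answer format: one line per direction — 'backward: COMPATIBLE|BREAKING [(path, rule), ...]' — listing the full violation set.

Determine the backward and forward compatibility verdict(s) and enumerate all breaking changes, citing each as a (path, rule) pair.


backward: BREAKING [(audit.score, R1)]; forward: BREAKING [(audit.latitude, R1), (audit.score, R1), (zip, R1)]

in Profile below, arrows point writer -> reader
backward analysis of Profile with v2 as reader and v1 as writer:
  codes <- codes (list<float64> -> list<float64>, writer optional)
  audit <- audit (Meta -> Meta, writer required)
  id <- id (int32 -> int32, writer optional)
  factor: no writer-side match
  verified <- verified (bool -> bool, writer optional)
  primary (writer side), unknown to reader
  factor (writer side), unknown to reader
  zip (writer side), unknown to reader
  audit.score: no writer-side match
  audit.latitude (writer side), unknown to reader
  audit.score (writer side), unknown to reader
  rule R1 violated at audit.score
  backward on Profile therefore BREAKING (1)
forward analysis of Profile with v1 as reader and v2 as writer:
  codes <- codes (list<float64> -> list<float64>, writer optional)
  audit <- audit (Meta -> Meta, writer required)
  id <- id (int32 -> int32, writer optional)
  primary: no writer-side match
  factor: no writer-side match
  zip: no writer-side match
  verified <- verified (bool -> bool, writer optional)
  factor (writer side), unknown to reader
  audit.latitude: no writer-side match
  audit.score: no writer-side match
  audit.score (writer side), unknown to reader
  rule R1 violated at audit.latitude
  rule R1 violated at audit.score
  rule R1 violated at zip
  forward on Profile therefore BREAKING (3)


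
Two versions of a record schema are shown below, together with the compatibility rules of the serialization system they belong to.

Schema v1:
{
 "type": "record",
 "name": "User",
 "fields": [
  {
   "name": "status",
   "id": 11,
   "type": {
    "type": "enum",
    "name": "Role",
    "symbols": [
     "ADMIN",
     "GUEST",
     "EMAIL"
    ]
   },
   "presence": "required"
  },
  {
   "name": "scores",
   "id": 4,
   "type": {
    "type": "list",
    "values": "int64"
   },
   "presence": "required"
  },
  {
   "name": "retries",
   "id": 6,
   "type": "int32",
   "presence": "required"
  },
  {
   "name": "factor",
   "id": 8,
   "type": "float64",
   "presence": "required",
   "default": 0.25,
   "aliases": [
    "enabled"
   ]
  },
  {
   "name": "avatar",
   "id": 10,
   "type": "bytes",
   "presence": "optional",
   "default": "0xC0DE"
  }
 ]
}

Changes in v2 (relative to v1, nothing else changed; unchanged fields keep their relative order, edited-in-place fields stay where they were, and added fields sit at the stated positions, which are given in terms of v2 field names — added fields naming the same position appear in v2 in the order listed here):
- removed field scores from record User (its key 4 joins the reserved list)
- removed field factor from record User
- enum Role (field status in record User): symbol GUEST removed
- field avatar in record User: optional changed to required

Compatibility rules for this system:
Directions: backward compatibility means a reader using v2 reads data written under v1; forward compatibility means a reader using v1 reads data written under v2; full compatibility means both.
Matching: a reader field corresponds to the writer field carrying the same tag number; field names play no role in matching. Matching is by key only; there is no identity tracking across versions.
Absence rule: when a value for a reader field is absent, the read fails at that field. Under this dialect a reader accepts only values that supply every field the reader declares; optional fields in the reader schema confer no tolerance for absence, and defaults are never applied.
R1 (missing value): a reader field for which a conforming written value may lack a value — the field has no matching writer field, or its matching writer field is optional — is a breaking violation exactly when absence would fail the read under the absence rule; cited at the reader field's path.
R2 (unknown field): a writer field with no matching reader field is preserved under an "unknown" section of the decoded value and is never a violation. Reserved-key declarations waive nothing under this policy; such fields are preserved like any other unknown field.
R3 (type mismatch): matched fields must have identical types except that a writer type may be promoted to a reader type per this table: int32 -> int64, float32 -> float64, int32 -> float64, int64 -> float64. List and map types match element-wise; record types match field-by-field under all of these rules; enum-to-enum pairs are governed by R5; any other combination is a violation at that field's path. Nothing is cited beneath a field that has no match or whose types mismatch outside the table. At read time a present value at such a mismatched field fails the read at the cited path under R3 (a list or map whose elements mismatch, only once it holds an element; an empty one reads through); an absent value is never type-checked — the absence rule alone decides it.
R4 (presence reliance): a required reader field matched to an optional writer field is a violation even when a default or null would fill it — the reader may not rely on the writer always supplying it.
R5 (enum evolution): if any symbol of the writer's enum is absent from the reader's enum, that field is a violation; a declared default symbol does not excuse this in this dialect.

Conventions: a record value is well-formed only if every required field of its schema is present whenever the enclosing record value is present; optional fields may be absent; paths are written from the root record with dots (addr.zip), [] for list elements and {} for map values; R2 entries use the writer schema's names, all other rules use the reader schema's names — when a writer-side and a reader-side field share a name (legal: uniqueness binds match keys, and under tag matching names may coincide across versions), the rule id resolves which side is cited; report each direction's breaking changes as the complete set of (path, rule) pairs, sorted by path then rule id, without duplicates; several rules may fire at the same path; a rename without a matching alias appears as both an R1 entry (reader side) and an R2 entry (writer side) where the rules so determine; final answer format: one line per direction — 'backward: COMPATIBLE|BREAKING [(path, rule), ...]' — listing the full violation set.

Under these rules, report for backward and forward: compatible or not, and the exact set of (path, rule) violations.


backward: BREAKING [(avatar, R1), (avatar, R4), (status, R5)]; forward: BREAKING [(factor, R1), (scores, R1)]

the writer's type comes first in each User pair
backward for User (reader v2, writer v1):
  Role -> Role, writer required: status aligns to status
  int32 -> int32, writer required: retries aligns to retries
  bytes -> bytes, writer optional: avatar aligns to avatar
  writer field scores has no reader counterpart
  writer field factor has no reader counterpart
  R1 fires at avatar
  R4 fires at avatar
  R5 fires at status
  => backward verdict for User: BREAKING, 3 violation(s)
forward for User (reader v1, writer v2):
  Role -> Role, writer required: status aligns to status
  scores: no writer-side match
  int32 -> int32, writer required: retries aligns to retries
  factor: no writer-side match
  bytes -> bytes, writer required: avatar aligns to avatar
  R1 fires at factor
  R1 fires at scores
  => forward verdict for User: BREAKING, 2 violation(s)
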